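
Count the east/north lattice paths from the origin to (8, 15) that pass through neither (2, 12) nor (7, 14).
Number of paths = 253932

Inclusion–exclusion. Total paths: C(23, 8) = 490314. Through P₁: C(14, 2)·C(9, 6) = 7644. Through P₂: C(21, 7)·C(2, 1) = 232560. Since P₁ is strictly southwest of P₂, a monotone path through both must visit P₁ then P₂; paths through both = C(14, 2)·C(7, 5)·C(2, 1) = 3822. Avoid both = 490314 − 7644 − 232560 + 3822 = 253932.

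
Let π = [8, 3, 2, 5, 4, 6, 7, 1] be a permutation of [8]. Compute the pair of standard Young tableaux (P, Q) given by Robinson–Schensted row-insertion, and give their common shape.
P = [1, 4, 6, 7] / [2, 5] / [3] / [8];  Q = [1, 4, 6, 7] / [2, 5] / [3] / [8];  common shape = (4, 2, 1, 1)

Row-insert the values π_1, π_2, … into P one at a time, bumping the leftmost entry strictly greater than the inserted value down to the next row. The recording tableau Q records, in position (i, j), the step at which that cell was added to P.
  Insert 8 (step 1): P = [8];  Q = [1]
  Insert 3 (step 2): P = [3] / [8];  Q = [1] / [2]
  Insert 2 (step 3): P = [2] / [3] / [8];  Q = [1] / [2] / [3]
  Insert 5 (step 4): P = [2, 5] / [3] / [8];  Q = [1, 4] / [2] / [3]
  Insert 4 (step 5): P = [2, 4] / [3, 5] / [8];  Q = [1, 4] / [2, 5] / [3]
  Insert 6 (step 6): P = [2, 4, 6] / [3, 5] / [8];  Q = [1, 4, 6] / [2, 5] / [3]
  Insert 7 (step 7): P = [2, 4, 6, 7] / [3, 5] / [8];  Q = [1, 4, 6, 7] / [2, 5] / [3]
  Insert 1 (step 8): P = [1, 4, 6, 7] / [2, 5] / [3] / [8];  Q = [1, 4, 6, 7] / [2, 5] / [3] / [8]
Final shape: (4, 2, 1, 1).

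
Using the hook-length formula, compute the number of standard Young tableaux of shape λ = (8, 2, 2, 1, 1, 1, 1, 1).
# SYT of shape (8, 2, 2, 1, 1, 1, 1, 1) = 272272

Hook-length formula: f^λ = n! / Π hook(c), product over all cells c of the Young diagram. For λ = (8, 2, 2, 1, 1, 1, 1, 1), n = 17 boxes. Hook lengths by row (left-to-right, top-to-bottom): [15, 9, 6, 5, 4, 3, 2, 1]; [8, 2]; [7, 1]; [5]; [4]; [3]; [2]; [1]. Product of hooks = 1306368000. So f^λ = 17! / 1306368000 = 355687428096000 / 1306368000 = 272272.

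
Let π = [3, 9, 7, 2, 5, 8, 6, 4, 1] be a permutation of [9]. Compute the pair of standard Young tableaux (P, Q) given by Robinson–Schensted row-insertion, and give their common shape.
P = [1, 4, 6] / [2, 5, 8] / [3] / [7] / [9];  Q = [1, 2, 6] / [3, 5, 7] / [4] / [8] / [9];  common shape = (3, 3, 1, 1, 1)

Row-insert the values π_1, π_2, … into P one at a time, bumping the leftmost entry strictly greater than the inserted value down to the next row. The recording tableau Q records, in position (i, j), the step at which that cell was added to P.
  Insert 3 (step 1): P = [3];  Q = [1]
  Insert 9 (step 2): P = [3, 9];  Q = [1, 2]
  Insert 7 (step 3): P = [3, 7] / [9];  Q = [1, 2] / [3]
  Insert 2 (step 4): P = [2, 7] / [3] / [9];  Q = [1, 2] / [3] / [4]
  Insert 5 (step 5): P = [2, 5] / [3, 7] / [9];  Q = [1, 2] / [3, 5] / [4]
  Insert 8 (step 6): P = [2, 5, 8] / [3, 7] / [9];  Q = [1, 2, 6] / [3, 5] / [4]
  Insert 6 (step 7): P = [2, 5, 6] / [3, 7, 8] / [9];  Q = [1, 2, 6] / [3, 5, 7] / [4]
  Insert 4 (step 8): P = [2, 4, 6] / [3, 5, 8] / [7] / [9];  Q = [1, 2, 6] / [3, 5, 7] / [4] / [8]
  Insert 1 (step 9): P = [1, 4, 6] / [2, 5, 8] / [3] / [7] / [9];  Q = [1, 2, 6] / [3, 5, 7] / [4] / [8] / [9]
Final shape: (3, 3, 1, 1, 1).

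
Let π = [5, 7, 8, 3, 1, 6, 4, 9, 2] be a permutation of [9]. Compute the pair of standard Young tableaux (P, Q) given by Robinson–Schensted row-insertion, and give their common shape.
P = [1, 2, 8, 9] / [3, 4] / [5, 6] / [7];  Q = [1, 2, 3, 8] / [4, 6] / [5, 7] / [9];  common shape = (4, 2, 2, 1)

Row-insert the values π_1, π_2, … into P one at a time, bumping the leftmost entry strictly greater than the inserted value down to the next row. The recording tableau Q records, in position (i, j), the step at which that cell was added to P.
  Insert 5 (step 1): P = [5];  Q = [1]
  Insert 7 (step 2): P = [5, 7];  Q = [1, 2]
  Insert 8 (step 3): P = [5, 7, 8];  Q = [1, 2, 3]
  Insert 3 (step 4): P = [3, 7, 8] / [5];  Q = [1, 2, 3] / [4]
  Insert 1 (step 5): P = [1, 7, 8] / [3] / [5];  Q = [1, 2, 3] / [4] / [5]
  Insert 6 (step 6): P = [1, 6, 8] / [3, 7] / [5];  Q = [1, 2, 3] / [4, 6] / [5]
  Insert 4 (step 7): P = [1, 4, 8] / [3, 6] / [5, 7];  Q = [1, 2, 3] / [4, 6] / [5, 7]
  Insert 9 (step 8): P = [1, 4, 8, 9] / [3, 6] / [5, 7];  Q = [1, 2, 3, 8] / [4, 6] / [5, 7]
  Insert 2 (step 9): P = [1, 2, 8, 9] / [3, 4] / [5, 6] / [7];  Q = [1, 2, 3, 8] / [4, 6] / [5, 7] / [9]
Final shape: (4, 2, 2, 1).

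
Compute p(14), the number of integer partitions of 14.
p(14) = 135

Compute p(n) via the recurrence p(n, m) = p(n, m−1) + p(n−m, m), where p(n, m) counts partitions of n with all parts ≤ m and p(n) = p(n, n). The base cases are p(0, m) = 1 and p(n, 0) = 0 for n > 0. Filling the table yields p(14) = 135. (Euler's pentagonal recurrence is an alternative.)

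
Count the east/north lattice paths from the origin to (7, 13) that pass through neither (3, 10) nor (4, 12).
Number of paths = 63662

Inclusion–exclusion. Total paths: C(20, 7) = 77520. Through P₁: C(13, 3)·C(7, 4) = 10010. Through P₂: C(16, 4)·C(4, 3) = 7280. Since P₁ is strictly southwest of P₂, a monotone path through both must visit P₁ then P₂; paths through both = C(13, 3)·C(3, 1)·C(4, 3) = 3432. Avoid both = 77520 − 10010 − 7280 + 3432 = 63662.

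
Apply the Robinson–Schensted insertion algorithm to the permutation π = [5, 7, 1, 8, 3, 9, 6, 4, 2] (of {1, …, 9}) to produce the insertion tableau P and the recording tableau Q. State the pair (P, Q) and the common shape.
P = [1, 2, 4, 9] / [3, 6, 8] / [5] / [7];  Q = [1, 2, 4, 6] / [3, 5, 7] / [8] / [9];  common shape = (4, 3, 1, 1)

Row-insert the values π_1, π_2, … into P one at a time, bumping the leftmost entry strictly greater than the inserted value down to the next row. The recording tableau Q records, in position (i, j), the step at which that cell was added to P.
  Insert 5 (step 1): P = [5];  Q = [1]
  Insert 7 (step 2): P = [5, 7];  Q = [1, 2]
  Insert 1 (step 3): P = [1, 7] / [5];  Q = [1, 2] / [3]
  Insert 8 (step 4): P = [1, 7, 8] / [5];  Q = [1, 2, 4] / [3]
  Insert 3 (step 5): P = [1, 3, 8] / [5, 7];  Q = [1, 2, 4] / [3, 5]
  Insert 9 (step 6): P = [1, 3, 8, 9] / [5, 7];  Q = [1, 2, 4, 6] / [3, 5]
  Insert 6 (step 7): P = [1, 3, 6, 9] / [5, 7, 8];  Q = [1, 2, 4, 6] / [3, 5, 7]
  Insert 4 (step 8): P = [1, 3, 4, 9] / [5, 6, 8] / [7];  Q = [1, 2, 4, 6] / [3, 5, 7] / [8]
  Insert 2 (step 9): P = [1, 2, 4, 9] / [3, 6, 8] / [5] / [7];  Q = [1, 2, 4, 6] / [3, 5, 7] / [8] / [9]
Final shape: (4, 3, 1, 1).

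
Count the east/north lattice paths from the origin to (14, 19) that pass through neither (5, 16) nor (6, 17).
Number of paths = 811621215

Inclusion–exclusion. Total paths: C(33, 14) = 818809200. Through P₁: C(21, 5)·C(12, 9) = 4476780. Through P₂: C(23, 6)·C(10, 8) = 4542615. Since P₁ is strictly southwest of P₂, a monotone path through both must visit P₁ then P₂; paths through both = C(21, 5)·C(2, 1)·C(10, 8) = 1831410. Avoid both = 818809200 − 4476780 − 4542615 + 1831410 = 811621215.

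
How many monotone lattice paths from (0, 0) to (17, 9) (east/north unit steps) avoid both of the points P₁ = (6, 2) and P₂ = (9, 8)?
Number of paths = 2035856

Inclusion–exclusion. Total paths: C(26, 17) = 3124550. Through P₁: C(8, 6)·C(18, 11) = 891072. Through P₂: C(17, 9)·C(9, 8) = 218790. Since P₁ is strictly southwest of P₂, a monotone path through both must visit P₁ then P₂; paths through both = C(8, 6)·C(9, 3)·C(9, 8) = 21168. Avoid both = 3124550 − 891072 − 218790 + 21168 = 2035856.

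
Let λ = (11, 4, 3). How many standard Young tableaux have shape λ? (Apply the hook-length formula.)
# SYT of shape (11, 4, 3) = 228480

Hook-length formula: f^λ = n! / Π hook(c), product over all cells c of the Young diagram. For λ = (11, 4, 3), n = 18 boxes. Hook lengths by row (left-to-right, top-to-bottom): [13, 12, 11, 9, 7, 6, 5, 4, 3, 2, 1]; [5, 4, 3, 1]; [3, 2, 1]. Product of hooks = 28021593600. So f^λ = 18! / 28021593600 = 6402373705728000 / 28021593600 = 228480.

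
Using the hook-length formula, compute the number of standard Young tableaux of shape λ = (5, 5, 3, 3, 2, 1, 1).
# SYT of shape (5, 5, 3, 3, 2, 1, 1) = 136047600

Hook-length formula: f^λ = n! / Π hook(c), product over all cells c of the Young diagram. For λ = (5, 5, 3, 3, 2, 1, 1), n = 20 boxes. Hook lengths by row (left-to-right, top-to-bottom): [11, 8, 6, 3, 2]; [10, 7, 5, 2, 1]; [7, 4, 2]; [6, 3, 1]; [4, 1]; [2]; [1]. Product of hooks = 17882726400. So f^λ = 20! / 17882726400 = 2432902008176640000 / 17882726400 = 136047600.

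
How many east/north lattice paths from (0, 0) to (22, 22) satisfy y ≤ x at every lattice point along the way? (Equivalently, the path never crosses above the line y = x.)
Number of paths = 91482563640

By the reflection principle (André's argument), the number of monotone paths to (22, 22) with n ≤ m that never go above y = x is C(44, 22) − C(44, 23) = 2104098963720 − 2012616400080 = 91482563640.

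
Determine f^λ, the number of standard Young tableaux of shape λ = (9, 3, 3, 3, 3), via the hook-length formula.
# SYT of shape (9, 3, 3, 3, 3) = 39884040

Hook-length formula: f^λ = n! / Π hook(c), product over all cells c of the Young diagram. For λ = (9, 3, 3, 3, 3), n = 21 boxes. Hook lengths by row (left-to-right, top-to-bottom): [13, 12, 11, 6, 5, 4, 3, 2, 1]; [6, 5, 4]; [5, 4, 3]; [4, 3, 2]; [3, 2, 1]. Product of hooks = 1280987136000. So f^λ = 21! / 1280987136000 = 51090942171709440000 / 1280987136000 = 39884040.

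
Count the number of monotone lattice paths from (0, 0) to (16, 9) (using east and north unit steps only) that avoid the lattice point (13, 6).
Number of paths = 1500335

Total paths from (0, 0) to (16, 9): C(25, 16) = 2042975. Paths through (13, 6): (paths (0, 0) → (13, 6)) × (paths (13, 6) → (16, 9)) = C(19, 13) · C(6, 3) = 27132 · 20 = 542640. Avoidance count = 2042975 − 542640 = 1500335.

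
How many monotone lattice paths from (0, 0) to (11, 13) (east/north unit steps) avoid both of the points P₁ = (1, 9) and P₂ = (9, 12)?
Number of paths = 1609294

Inclusion–exclusion. Total paths: C(24, 11) = 2496144. Through P₁: C(10, 1)·C(14, 10) = 10010. Through P₂: C(21, 9)·C(3, 2) = 881790. Since P₁ is strictly southwest of P₂, a monotone path through both must visit P₁ then P₂; paths through both = C(10, 1)·C(11, 8)·C(3, 2) = 4950. Avoid both = 2496144 − 10010 − 881790 + 4950 = 1609294.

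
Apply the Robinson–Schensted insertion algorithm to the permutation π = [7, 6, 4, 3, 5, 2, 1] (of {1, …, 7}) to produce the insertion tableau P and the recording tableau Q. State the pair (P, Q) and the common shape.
P = [1, 5] / [2] / [3] / [4] / [6] / [7];  Q = [1, 5] / [2] / [3] / [4] / [6] / [7];  common shape = (2, 1, 1, 1, 1, 1)

Row-insert the values π_1, π_2, … into P one at a time, bumping the leftmost entry strictly greater than the inserted value down to the next row. The recording tableau Q records, in position (i, j), the step at which that cell was added to P.
  Insert 7 (step 1): P = [7];  Q = [1]
  Insert 6 (step 2): P = [6] / [7];  Q = [1] / [2]
  Insert 4 (step 3): P = [4] / [6] / [7];  Q = [1] / [2] / [3]
  Insert 3 (step 4): P = [3] / [4] / [6] / [7];  Q = [1] / [2] / [3] / [4]
  Insert 5 (step 5): P = [3, 5] / [4] / [6] / [7];  Q = [1, 5] / [2] / [3] / [4]
  Insert 2 (step 6): P = [2, 5] / [3] / [4] / [6] / [7];  Q = [1, 5] / [2] / [3] / [4] / [6]
  Insert 1 (step 7): P = [1, 5] / [2] / [3] / [4] / [6] / [7];  Q = [1, 5] / [2] / [3] / [4] / [6] / [7]
Final shape: (2, 1, 1, 1, 1, 1).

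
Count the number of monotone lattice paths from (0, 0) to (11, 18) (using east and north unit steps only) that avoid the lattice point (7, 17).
Number of paths = 32866770

Total paths from (0, 0) to (11, 18): C(29, 11) = 34597290. Paths through (7, 17): (paths (0, 0) → (7, 17)) × (paths (7, 17) → (11, 18)) = C(24, 7) · C(5, 4) = 346104 · 5 = 1730520. Avoidance count = 34597290 − 1730520 = 32866770.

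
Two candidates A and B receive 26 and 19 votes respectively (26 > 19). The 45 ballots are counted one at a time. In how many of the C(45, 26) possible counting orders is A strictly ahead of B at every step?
Strict-lead orderings = 379300783092

Total orderings of the 45 votes with 26 for A: C(45, 26) = 2438362177020. By the Bertrand ballot formula (Cycle Lemma / reflection principle), the number of orderings in which A is strictly ahead of B throughout is (p − q)/(p + q) · C(p + q, p) = (26 − 19)/(26 + 19) · 2438362177020 = 379300783092.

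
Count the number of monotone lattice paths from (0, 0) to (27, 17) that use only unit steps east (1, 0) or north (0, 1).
Number of paths = 686353797976

A monotone lattice path from (0, 0) to (27, 17) consists of 27 east steps and 17 north steps in some order, so it is determined by which 27 of the 44 steps are east. The count is C(44, 27) = 686353797976.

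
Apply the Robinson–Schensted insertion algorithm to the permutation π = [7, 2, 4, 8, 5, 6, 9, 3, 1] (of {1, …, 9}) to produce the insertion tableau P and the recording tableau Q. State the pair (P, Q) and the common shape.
P = [1, 3, 5, 6, 9] / [2, 8] / [4] / [7];  Q = [1, 3, 4, 6, 7] / [2, 5] / [8] / [9];  common shape = (5, 2, 1, 1)

Row-insert the values π_1, π_2, … into P one at a time, bumping the leftmost entry strictly greater than the inserted value down to the next row. The recording tableau Q records, in position (i, j), the step at which that cell was added to P.
  Insert 7 (step 1): P = [7];  Q = [1]
  Insert 2 (step 2): P = [2] / [7];  Q = [1] / [2]
  Insert 4 (step 3): P = [2, 4] / [7];  Q = [1, 3] / [2]
  Insert 8 (step 4): P = [2, 4, 8] / [7];  Q = [1, 3, 4] / [2]
  Insert 5 (step 5): P = [2, 4, 5] / [7, 8];  Q = [1, 3, 4] / [2, 5]
  Insert 6 (step 6): P = [2, 4, 5, 6] / [7, 8];  Q = [1, 3, 4, 6] / [2, 5]
  Insert 9 (step 7): P = [2, 4, 5, 6, 9] / [7, 8];  Q = [1, 3, 4, 6, 7] / [2, 5]
  Insert 3 (step 8): P = [2, 3, 5, 6, 9] / [4, 8] / [7];  Q = [1, 3, 4, 6, 7] / [2, 5] / [8]
  Insert 1 (step 9): P = [1, 3, 5, 6, 9] / [2, 8] / [4] / [7];  Q = [1, 3, 4, 6, 7] / [2, 5] / [8] / [9]
Final shape: (5, 2, 1, 1).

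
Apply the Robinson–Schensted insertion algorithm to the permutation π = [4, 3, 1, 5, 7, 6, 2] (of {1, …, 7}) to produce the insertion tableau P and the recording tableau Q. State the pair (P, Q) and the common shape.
P = [1, 2, 6] / [3, 5] / [4, 7];  Q = [1, 4, 5] / [2, 6] / [3, 7];  common shape = (3, 2, 2)

Row-insert the values π_1, π_2, … into P one at a time, bumping the leftmost entry strictly greater than the inserted value down to the next row. The recording tableau Q records, in position (i, j), the step at which that cell was added to P.
  Insert 4 (step 1): P = [4];  Q = [1]
  Insert 3 (step 2): P = [3] / [4];  Q = [1] / [2]
  Insert 1 (step 3): P = [1] / [3] / [4];  Q = [1] / [2] / [3]
  Insert 5 (step 4): P = [1, 5] / [3] / [4];  Q = [1, 4] / [2] / [3]
  Insert 7 (step 5): P = [1, 5, 7] / [3] / [4];  Q = [1, 4, 5] / [2] / [3]
  Insert 6 (step 6): P = [1, 5, 6] / [3, 7] / [4];  Q = [1, 4, 5] / [2, 6] / [3]
  Insert 2 (step 7): P = [1, 2, 6] / [3, 5] / [4, 7];  Q = [1, 4, 5] / [2, 6] / [3, 7]
Final shape: (3, 2, 2).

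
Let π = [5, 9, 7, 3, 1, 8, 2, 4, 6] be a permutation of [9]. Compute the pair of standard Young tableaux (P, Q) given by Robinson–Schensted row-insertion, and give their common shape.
P = [1, 2, 4, 6] / [3, 7, 8] / [5] / [9];  Q = [1, 2, 6, 9] / [3, 7, 8] / [4] / [5];  common shape = (4, 3, 1, 1)

Row-insert the values π_1, π_2, … into P one at a time, bumping the leftmost entry strictly greater than the inserted value down to the next row. The recording tableau Q records, in position (i, j), the step at which that cell was added to P.
  Insert 5 (step 1): P = [5];  Q = [1]
  Insert 9 (step 2): P = [5, 9];  Q = [1, 2]
  Insert 7 (step 3): P = [5, 7] / [9];  Q = [1, 2] / [3]
  Insert 3 (step 4): P = [3, 7] / [5] / [9];  Q = [1, 2] / [3] / [4]
  Insert 1 (step 5): P = [1, 7] / [3] / [5] / [9];  Q = [1, 2] / [3] / [4] / [5]
  Insert 8 (step 6): P = [1, 7, 8] / [3] / [5] / [9];  Q = [1, 2, 6] / [3] / [4] / [5]
  Insert 2 (step 7): P = [1, 2, 8] / [3, 7] / [5] / [9];  Q = [1, 2, 6] / [3, 7] / [4] / [5]
  Insert 4 (step 8): P = [1, 2, 4] / [3, 7, 8] / [5] / [9];  Q = [1, 2, 6] / [3, 7, 8] / [4] / [5]
  Insert 6 (step 9): P = [1, 2, 4, 6] / [3, 7, 8] / [5] / [9];  Q = [1, 2, 6, 9] / [3, 7, 8] / [4] / [5]
Final shape: (4, 3, 1, 1).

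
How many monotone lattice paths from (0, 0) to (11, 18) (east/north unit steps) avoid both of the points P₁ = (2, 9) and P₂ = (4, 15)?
Number of paths = 31642870

Inclusion–exclusion. Total paths: C(29, 11) = 34597290. Through P₁: C(11, 2)·C(18, 9) = 2674100. Through P₂: C(19, 4)·C(10, 7) = 465120. Since P₁ is strictly southwest of P₂, a monotone path through both must visit P₁ then P₂; paths through both = C(11, 2)·C(8, 2)·C(10, 7) = 184800. Avoid both = 34597290 − 2674100 − 465120 + 184800 = 31642870.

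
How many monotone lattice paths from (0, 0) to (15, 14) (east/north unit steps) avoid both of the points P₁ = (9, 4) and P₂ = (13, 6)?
Number of paths = 71094725

Inclusion–exclusion. Total paths: C(29, 15) = 77558760. Through P₁: C(13, 9)·C(16, 6) = 5725720. Through P₂: C(19, 13)·C(10, 2) = 1220940. Since P₁ is strictly southwest of P₂, a monotone path through both must visit P₁ then P₂; paths through both = C(13, 9)·C(6, 4)·C(10, 2) = 482625. Avoid both = 77558760 − 5725720 − 1220940 + 482625 = 71094725.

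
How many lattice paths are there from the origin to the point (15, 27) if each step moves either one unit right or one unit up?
Number of paths = 98672427616

A monotone lattice path from (0, 0) to (15, 27) consists of 15 east steps and 27 north steps in some order, so it is determined by which 15 of the 42 steps are east. The count is C(42, 15) = 98672427616.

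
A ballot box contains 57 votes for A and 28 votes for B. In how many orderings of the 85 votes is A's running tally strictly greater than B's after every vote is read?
Strict-lead orderings = 7778530411333396100664

Total orderings of the 85 votes with 57 for A: C(85, 57) = 22799140860804781674360. By the Bertrand ballot formula (Cycle Lemma / reflection principle), the number of orderings in which A is strictly ahead of B throughout is (p − q)/(p + q) · C(p + q, p) = (57 − 28)/(57 + 28) · 22799140860804781674360 = 7778530411333396100664.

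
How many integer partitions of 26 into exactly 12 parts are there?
p(26, 12 parts) = 133

Partitions of n into exactly k parts are in bijection with partitions of n − k into at most k parts (subtract 1 from each part). So p(26, exactly 12) = p(14, parts ≤ 12). Computing via the recurrence p(m, j) = p(m, j−1) + p(m−j, j) gives 133.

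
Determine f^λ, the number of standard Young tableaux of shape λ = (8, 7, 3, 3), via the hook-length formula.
# SYT of shape (8, 7, 3, 3) = 82300400

Hook-length formula: f^λ = n! / Π hook(c), product over all cells c of the Young diagram. For λ = (8, 7, 3, 3), n = 21 boxes. Hook lengths by row (left-to-right, top-to-bottom): [11, 10, 9, 6, 5, 4, 3, 1]; [9, 8, 7, 4, 3, 2, 1]; [4, 3, 2]; [3, 2, 1]. Product of hooks = 620786073600. So f^λ = 21! / 620786073600 = 51090942171709440000 / 620786073600 = 82300400.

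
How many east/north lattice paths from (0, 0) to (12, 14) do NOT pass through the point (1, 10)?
Number of paths = 9642685

Total paths from (0, 0) to (12, 14): C(26, 12) = 9657700. Paths through (1, 10): (paths (0, 0) → (1, 10)) × (paths (1, 10) → (12, 14)) = C(11, 1) · C(15, 11) = 11 · 1365 = 15015. Avoidance count = 9657700 − 15015 = 9642685.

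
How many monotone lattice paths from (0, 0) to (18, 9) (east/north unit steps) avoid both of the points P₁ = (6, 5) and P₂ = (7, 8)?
Number of paths = 3790941

Inclusion–exclusion. Total paths: C(27, 18) = 4686825. Through P₁: C(11, 6)·C(16, 12) = 840840. Through P₂: C(15, 7)·C(12, 11) = 77220. Since P₁ is strictly southwest of P₂, a monotone path through both must visit P₁ then P₂; paths through both = C(11, 6)·C(4, 1)·C(12, 11) = 22176. Avoid both = 4686825 − 840840 − 77220 + 22176 = 3790941.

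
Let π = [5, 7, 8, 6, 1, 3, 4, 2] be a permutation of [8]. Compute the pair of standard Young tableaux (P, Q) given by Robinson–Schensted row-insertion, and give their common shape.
P = [1, 2, 4] / [3, 6, 8] / [5] / [7];  Q = [1, 2, 3] / [4, 6, 7] / [5] / [8];  common shape = (3, 3, 1, 1)

Row-insert the values π_1, π_2, … into P one at a time, bumping the leftmost entry strictly greater than the inserted value down to the next row. The recording tableau Q records, in position (i, j), the step at which that cell was added to P.
  Insert 5 (step 1): P = [5];  Q = [1]
  Insert 7 (step 2): P = [5, 7];  Q = [1, 2]
  Insert 8 (step 3): P = [5, 7, 8];  Q = [1, 2, 3]
  Insert 6 (step 4): P = [5, 6, 8] / [7];  Q = [1, 2, 3] / [4]
  Insert 1 (step 5): P = [1, 6, 8] / [5] / [7];  Q = [1, 2, 3] / [4] / [5]
  Insert 3 (step 6): P = [1, 3, 8] / [5, 6] / [7];  Q = [1, 2, 3] / [4, 6] / [5]
  Insert 4 (step 7): P = [1, 3, 4] / [5, 6, 8] / [7];  Q = [1, 2, 3] / [4, 6, 7] / [5]
  Insert 2 (step 8): P = [1, 2, 4] / [3, 6, 8] / [5] / [7];  Q = [1, 2, 3] / [4, 6, 7] / [5] / [8]
Final shape: (3, 3, 1, 1).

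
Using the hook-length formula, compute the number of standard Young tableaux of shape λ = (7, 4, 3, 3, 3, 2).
# SYT of shape (7, 4, 3, 3, 3, 2) = 1303638336

Hook-length formula: f^λ = n! / Π hook(c), product over all cells c of the Young diagram. For λ = (7, 4, 3, 3, 3, 2), n = 22 boxes. Hook lengths by row (left-to-right, top-to-bottom): [12, 11, 9, 5, 3, 2, 1]; [8, 7, 5, 1]; [6, 5, 3]; [5, 4, 2]; [4, 3, 1]; [2, 1]. Product of hooks = 862202880000. So f^λ = 22! / 862202880000 = 1124000727777607680000 / 862202880000 = 1303638336.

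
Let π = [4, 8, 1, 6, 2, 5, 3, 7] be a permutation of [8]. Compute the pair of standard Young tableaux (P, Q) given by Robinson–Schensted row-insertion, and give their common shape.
P = [1, 2, 3, 7] / [4, 5] / [6] / [8];  Q = [1, 2, 6, 8] / [3, 4] / [5] / [7];  common shape = (4, 2, 1, 1)

Row-insert the values π_1, π_2, … into P one at a time, bumping the leftmost entry strictly greater than the inserted value down to the next row. The recording tableau Q records, in position (i, j), the step at which that cell was added to P.
  Insert 4 (step 1): P = [4];  Q = [1]
  Insert 8 (step 2): P = [4, 8];  Q = [1, 2]
  Insert 1 (step 3): P = [1, 8] / [4];  Q = [1, 2] / [3]
  Insert 6 (step 4): P = [1, 6] / [4, 8];  Q = [1, 2] / [3, 4]
  Insert 2 (step 5): P = [1, 2] / [4, 6] / [8];  Q = [1, 2] / [3, 4] / [5]
  Insert 5 (step 6): P = [1, 2, 5] / [4, 6] / [8];  Q = [1, 2, 6] / [3, 4] / [5]
  Insert 3 (step 7): P = [1, 2, 3] / [4, 5] / [6] / [8];  Q = [1, 2, 6] / [3, 4] / [5] / [7]
  Insert 7 (step 8): P = [1, 2, 3, 7] / [4, 5] / [6] / [8];  Q = [1, 2, 6, 8] / [3, 4] / [5] / [7]
Final shape: (4, 2, 1, 1).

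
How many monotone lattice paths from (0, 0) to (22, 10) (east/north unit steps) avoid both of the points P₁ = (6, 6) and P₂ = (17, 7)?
Number of paths = 41274564

Inclusion–exclusion. Total paths: C(32, 22) = 64512240. Through P₁: C(12, 6)·C(20, 16) = 4476780. Through P₂: C(24, 17)·C(8, 5) = 19381824. Since P₁ is strictly southwest of P₂, a monotone path through both must visit P₁ then P₂; paths through both = C(12, 6)·C(12, 11)·C(8, 5) = 620928. Avoid both = 64512240 − 4476780 − 19381824 + 620928 = 41274564.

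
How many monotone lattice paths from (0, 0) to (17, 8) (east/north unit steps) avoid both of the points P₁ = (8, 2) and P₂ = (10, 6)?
Number of paths = 592362

Inclusion–exclusion. Total paths: C(25, 17) = 1081575. Through P₁: C(10, 8)·C(15, 9) = 225225. Through P₂: C(16, 10)·C(9, 7) = 288288. Since P₁ is strictly southwest of P₂, a monotone path through both must visit P₁ then P₂; paths through both = C(10, 8)·C(6, 2)·C(9, 7) = 24300. Avoid both = 1081575 − 225225 − 288288 + 24300 = 592362.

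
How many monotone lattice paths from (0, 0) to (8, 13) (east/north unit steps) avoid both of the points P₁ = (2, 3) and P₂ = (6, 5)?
Number of paths = 109370

Inclusion–exclusion. Total paths: C(21, 8) = 203490. Through P₁: C(5, 2)·C(16, 6) = 80080. Through P₂: C(11, 6)·C(10, 2) = 20790. Since P₁ is strictly southwest of P₂, a monotone path through both must visit P₁ then P₂; paths through both = C(5, 2)·C(6, 4)·C(10, 2) = 6750. Avoid both = 203490 − 80080 − 20790 + 6750 = 109370.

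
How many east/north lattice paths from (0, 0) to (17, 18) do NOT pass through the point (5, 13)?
Number of paths = 4484548866

Total paths from (0, 0) to (17, 18): C(35, 17) = 4537567650. Paths through (5, 13): (paths (0, 0) → (5, 13)) × (paths (5, 13) → (17, 18)) = C(18, 5) · C(17, 12) = 8568 · 6188 = 53018784. Avoidance count = 4537567650 − 53018784 = 4484548866.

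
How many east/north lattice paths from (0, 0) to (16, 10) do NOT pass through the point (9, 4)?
Number of paths = 4084795

Total paths from (0, 0) to (16, 10): C(26, 16) = 5311735. Paths through (9, 4): (paths (0, 0) → (9, 4)) × (paths (9, 4) → (16, 10)) = C(13, 9) · C(13, 7) = 715 · 1716 = 1226940. Avoidance count = 5311735 − 1226940 = 4084795.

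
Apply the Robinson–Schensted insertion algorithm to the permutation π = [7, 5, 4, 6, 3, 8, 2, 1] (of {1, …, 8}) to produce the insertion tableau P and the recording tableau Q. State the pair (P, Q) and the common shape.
P = [1, 6, 8] / [2] / [3] / [4] / [5] / [7];  Q = [1, 4, 6] / [2] / [3] / [5] / [7] / [8];  common shape = (3, 1, 1, 1, 1, 1)

Row-insert the values π_1, π_2, … into P one at a time, bumping the leftmost entry strictly greater than the inserted value down to the next row. The recording tableau Q records, in position (i, j), the step at which that cell was added to P.
  Insert 7 (step 1): P = [7];  Q = [1]
  Insert 5 (step 2): P = [5] / [7];  Q = [1] / [2]
  Insert 4 (step 3): P = [4] / [5] / [7];  Q = [1] / [2] / [3]
  Insert 6 (step 4): P = [4, 6] / [5] / [7];  Q = [1, 4] / [2] / [3]
  Insert 3 (step 5): P = [3, 6] / [4] / [5] / [7];  Q = [1, 4] / [2] / [3] / [5]
  Insert 8 (step 6): P = [3, 6, 8] / [4] / [5] / [7];  Q = [1, 4, 6] / [2] / [3] / [5]
  Insert 2 (step 7): P = [2, 6, 8] / [3] / [4] / [5] / [7];  Q = [1, 4, 6] / [2] / [3] / [5] / [7]
  Insert 1 (step 8): P = [1, 6, 8] / [2] / [3] / [4] / [5] / [7];  Q = [1, 4, 6] / [2] / [3] / [5] / [7] / [8]
Final shape: (3, 1, 1, 1, 1, 1).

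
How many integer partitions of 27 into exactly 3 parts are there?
p(27, 3 parts) = 61

Partitions of n into exactly k parts are in bijection with partitions of n − k into at most k parts (subtract 1 from each part). So p(27, exactly 3) = p(24, parts ≤ 3). Computing via the recurrence p(m, j) = p(m, j−1) + p(m−j, j) gives 61.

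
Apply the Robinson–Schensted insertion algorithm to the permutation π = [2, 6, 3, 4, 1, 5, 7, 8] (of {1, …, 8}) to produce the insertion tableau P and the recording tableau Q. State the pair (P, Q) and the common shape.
P = [1, 3, 4, 5, 7, 8] / [2] / [6];  Q = [1, 2, 4, 6, 7, 8] / [3] / [5];  common shape = (6, 1, 1)

Row-insert the values π_1, π_2, … into P one at a time, bumping the leftmost entry strictly greater than the inserted value down to the next row. The recording tableau Q records, in position (i, j), the step at which that cell was added to P.
  Insert 2 (step 1): P = [2];  Q = [1]
  Insert 6 (step 2): P = [2, 6];  Q = [1, 2]
  Insert 3 (step 3): P = [2, 3] / [6];  Q = [1, 2] / [3]
  Insert 4 (step 4): P = [2, 3, 4] / [6];  Q = [1, 2, 4] / [3]
  Insert 1 (step 5): P = [1, 3, 4] / [2] / [6];  Q = [1, 2, 4] / [3] / [5]
  Insert 5 (step 6): P = [1, 3, 4, 5] / [2] / [6];  Q = [1, 2, 4, 6] / [3] / [5]
  Insert 7 (step 7): P = [1, 3, 4, 5, 7] / [2] / [6];  Q = [1, 2, 4, 6, 7] / [3] / [5]
  Insert 8 (step 8): P = [1, 3, 4, 5, 7, 8] / [2] / [6];  Q = [1, 2, 4, 6, 7, 8] / [3] / [5]
Final shape: (6, 1, 1).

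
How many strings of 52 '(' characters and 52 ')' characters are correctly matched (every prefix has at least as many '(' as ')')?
C_52 = 29869166945772625950142417512

These balanced parentheses are counted by the Catalan number C_n = (1/(n + 1)) · C(2n, n). For n = 52: C_52 = (1/53) · C(104, 52) = 1583065848125949175357548128136/53 = 29869166945772625950142417512.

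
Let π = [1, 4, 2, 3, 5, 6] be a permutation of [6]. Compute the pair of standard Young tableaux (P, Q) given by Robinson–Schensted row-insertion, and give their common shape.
P = [1, 2, 3, 5, 6] / [4];  Q = [1, 2, 4, 5, 6] / [3];  common shape = (5, 1)

Row-insert the values π_1, π_2, … into P one at a time, bumping the leftmost entry strictly greater than the inserted value down to the next row. The recording tableau Q records, in position (i, j), the step at which that cell was added to P.
  Insert 1 (step 1): P = [1];  Q = [1]
  Insert 4 (step 2): P = [1, 4];  Q = [1, 2]
  Insert 2 (step 3): P = [1, 2] / [4];  Q = [1, 2] / [3]
  Insert 3 (step 4): P = [1, 2, 3] / [4];  Q = [1, 2, 4] / [3]
  Insert 5 (step 5): P = [1, 2, 3, 5] / [4];  Q = [1, 2, 4, 5] / [3]
  Insert 6 (step 6): P = [1, 2, 3, 5, 6] / [4];  Q = [1, 2, 4, 5, 6] / [3]
Final shape: (5, 1).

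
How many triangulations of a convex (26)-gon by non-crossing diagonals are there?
C_24 = 1289904147324

These polygon triangulations are counted by the Catalan number C_n = (1/(n + 1)) · C(2n, n). For n = 24: C_24 = (1/25) · C(48, 24) = 32247603683100/25 = 1289904147324.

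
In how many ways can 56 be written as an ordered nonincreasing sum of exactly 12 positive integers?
p(56, 12 parts) = 42333

Partitions of n into exactly k parts are in bijection with partitions of n − k into at most k parts (subtract 1 from each part). So p(56, exactly 12) = p(44, parts ≤ 12). Computing via the recurrence p(m, j) = p(m, j−1) + p(m−j, j) gives 42333.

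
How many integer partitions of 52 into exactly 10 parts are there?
p(52, 10 parts) = 22367

Partitions of n into exactly k parts are in bijection with partitions of n − k into at most k parts (subtract 1 from each part). So p(52, exactly 10) = p(42, parts ≤ 10). Computing via the recurrence p(m, j) = p(m, j−1) + p(m−j, j) gives 22367.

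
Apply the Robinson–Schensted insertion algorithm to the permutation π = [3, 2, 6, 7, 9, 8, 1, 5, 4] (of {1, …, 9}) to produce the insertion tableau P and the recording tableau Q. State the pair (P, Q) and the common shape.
P = [1, 4, 7, 8] / [2, 5] / [3, 6] / [9];  Q = [1, 3, 4, 5] / [2, 6] / [7, 8] / [9];  common shape = (4, 2, 2, 1)

Row-insert the values π_1, π_2, … into P one at a time, bumping the leftmost entry strictly greater than the inserted value down to the next row. The recording tableau Q records, in position (i, j), the step at which that cell was added to P.
  Insert 3 (step 1): P = [3];  Q = [1]
  Insert 2 (step 2): P = [2] / [3];  Q = [1] / [2]
  Insert 6 (step 3): P = [2, 6] / [3];  Q = [1, 3] / [2]
  Insert 7 (step 4): P = [2, 6, 7] / [3];  Q = [1, 3, 4] / [2]
  Insert 9 (step 5): P = [2, 6, 7, 9] / [3];  Q = [1, 3, 4, 5] / [2]
  Insert 8 (step 6): P = [2, 6, 7, 8] / [3, 9];  Q = [1, 3, 4, 5] / [2, 6]
  Insert 1 (step 7): P = [1, 6, 7, 8] / [2, 9] / [3];  Q = [1, 3, 4, 5] / [2, 6] / [7]
  Insert 5 (step 8): P = [1, 5, 7, 8] / [2, 6] / [3, 9];  Q = [1, 3, 4, 5] / [2, 6] / [7, 8]
  Insert 4 (step 9): P = [1, 4, 7, 8] / [2, 5] / [3, 6] / [9];  Q = [1, 3, 4, 5] / [2, 6] / [7, 8] / [9]
Final shape: (4, 2, 2, 1).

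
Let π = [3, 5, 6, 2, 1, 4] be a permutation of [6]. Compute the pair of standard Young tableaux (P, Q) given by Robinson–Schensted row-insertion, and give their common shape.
P = [1, 4, 6] / [2, 5] / [3];  Q = [1, 2, 3] / [4, 6] / [5];  common shape = (3, 2, 1)

Row-insert the values π_1, π_2, … into P one at a time, bumping the leftmost entry strictly greater than the inserted value down to the next row. The recording tableau Q records, in position (i, j), the step at which that cell was added to P.
  Insert 3 (step 1): P = [3];  Q = [1]
  Insert 5 (step 2): P = [3, 5];  Q = [1, 2]
  Insert 6 (step 3): P = [3, 5, 6];  Q = [1, 2, 3]
  Insert 2 (step 4): P = [2, 5, 6] / [3];  Q = [1, 2, 3] / [4]
  Insert 1 (step 5): P = [1, 5, 6] / [2] / [3];  Q = [1, 2, 3] / [4] / [5]
  Insert 4 (step 6): P = [1, 4, 6] / [2, 5] / [3];  Q = [1, 2, 3] / [4, 6] / [5]
Final shape: (3, 2, 1).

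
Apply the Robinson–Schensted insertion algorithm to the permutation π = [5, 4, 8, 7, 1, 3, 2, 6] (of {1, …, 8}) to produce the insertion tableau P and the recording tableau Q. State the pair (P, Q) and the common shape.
P = [1, 2, 6] / [3, 7] / [4, 8] / [5];  Q = [1, 3, 8] / [2, 4] / [5, 6] / [7];  common shape = (3, 2, 2, 1)

Row-insert the values π_1, π_2, … into P one at a time, bumping the leftmost entry strictly greater than the inserted value down to the next row. The recording tableau Q records, in position (i, j), the step at which that cell was added to P.
  Insert 5 (step 1): P = [5];  Q = [1]
  Insert 4 (step 2): P = [4] / [5];  Q = [1] / [2]
  Insert 8 (step 3): P = [4, 8] / [5];  Q = [1, 3] / [2]
  Insert 7 (step 4): P = [4, 7] / [5, 8];  Q = [1, 3] / [2, 4]
  Insert 1 (step 5): P = [1, 7] / [4, 8] / [5];  Q = [1, 3] / [2, 4] / [5]
  Insert 3 (step 6): P = [1, 3] / [4, 7] / [5, 8];  Q = [1, 3] / [2, 4] / [5, 6]
  Insert 2 (step 7): P = [1, 2] / [3, 7] / [4, 8] / [5];  Q = [1, 3] / [2, 4] / [5, 6] / [7]
  Insert 6 (step 8): P = [1, 2, 6] / [3, 7] / [4, 8] / [5];  Q = [1, 3, 8] / [2, 4] / [5, 6] / [7]
Final shape: (3, 2, 2, 1).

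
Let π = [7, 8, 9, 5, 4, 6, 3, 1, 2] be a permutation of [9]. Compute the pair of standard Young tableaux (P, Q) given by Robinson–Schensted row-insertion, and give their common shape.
P = [1, 2, 9] / [3, 6] / [4, 8] / [5] / [7];  Q = [1, 2, 3] / [4, 6] / [5, 9] / [7] / [8];  common shape = (3, 2, 2, 1, 1)

Row-insert the values π_1, π_2, … into P one at a time, bumping the leftmost entry strictly greater than the inserted value down to the next row. The recording tableau Q records, in position (i, j), the step at which that cell was added to P.
  Insert 7 (step 1): P = [7];  Q = [1]
  Insert 8 (step 2): P = [7, 8];  Q = [1, 2]
  Insert 9 (step 3): P = [7, 8, 9];  Q = [1, 2, 3]
  Insert 5 (step 4): P = [5, 8, 9] / [7];  Q = [1, 2, 3] / [4]
  Insert 4 (step 5): P = [4, 8, 9] / [5] / [7];  Q = [1, 2, 3] / [4] / [5]
  Insert 6 (step 6): P = [4, 6, 9] / [5, 8] / [7];  Q = [1, 2, 3] / [4, 6] / [5]
  Insert 3 (step 7): P = [3, 6, 9] / [4, 8] / [5] / [7];  Q = [1, 2, 3] / [4, 6] / [5] / [7]
  Insert 1 (step 8): P = [1, 6, 9] / [3, 8] / [4] / [5] / [7];  Q = [1, 2, 3] / [4, 6] / [5] / [7] / [8]
  Insert 2 (step 9): P = [1, 2, 9] / [3, 6] / [4, 8] / [5] / [7];  Q = [1, 2, 3] / [4, 6] / [5, 9] / [7] / [8]
Final shape: (3, 2, 2, 1, 1).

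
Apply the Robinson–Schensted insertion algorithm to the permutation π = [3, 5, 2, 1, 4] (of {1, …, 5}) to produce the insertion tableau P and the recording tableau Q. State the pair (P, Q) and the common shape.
P = [1, 4] / [2, 5] / [3];  Q = [1, 2] / [3, 5] / [4];  common shape = (2, 2, 1)

Row-insert the values π_1, π_2, … into P one at a time, bumping the leftmost entry strictly greater than the inserted value down to the next row. The recording tableau Q records, in position (i, j), the step at which that cell was added to P.
  Insert 3 (step 1): P = [3];  Q = [1]
  Insert 5 (step 2): P = [3, 5];  Q = [1, 2]
  Insert 2 (step 3): P = [2, 5] / [3];  Q = [1, 2] / [3]
  Insert 1 (step 4): P = [1, 5] / [2] / [3];  Q = [1, 2] / [3] / [4]
  Insert 4 (step 5): P = [1, 4] / [2, 5] / [3];  Q = [1, 2] / [3, 5] / [4]
Final shape: (2, 2, 1).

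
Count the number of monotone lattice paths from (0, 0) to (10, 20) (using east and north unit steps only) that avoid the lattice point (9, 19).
Number of paths = 16231215

Total paths from (0, 0) to (10, 20): C(30, 10) = 30045015. Paths through (9, 19): (paths (0, 0) → (9, 19)) × (paths (9, 19) → (10, 20)) = C(28, 9) · C(2, 1) = 6906900 · 2 = 13813800. Avoidance count = 30045015 − 13813800 = 16231215.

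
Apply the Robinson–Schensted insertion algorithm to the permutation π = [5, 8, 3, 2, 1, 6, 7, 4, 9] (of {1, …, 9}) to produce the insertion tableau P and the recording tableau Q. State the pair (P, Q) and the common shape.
P = [1, 4, 7, 9] / [2, 6] / [3, 8] / [5];  Q = [1, 2, 7, 9] / [3, 6] / [4, 8] / [5];  common shape = (4, 2, 2, 1)

Row-insert the values π_1, π_2, … into P one at a time, bumping the leftmost entry strictly greater than the inserted value down to the next row. The recording tableau Q records, in position (i, j), the step at which that cell was added to P.
  Insert 5 (step 1): P = [5];  Q = [1]
  Insert 8 (step 2): P = [5, 8];  Q = [1, 2]
  Insert 3 (step 3): P = [3, 8] / [5];  Q = [1, 2] / [3]
  Insert 2 (step 4): P = [2, 8] / [3] / [5];  Q = [1, 2] / [3] / [4]
  Insert 1 (step 5): P = [1, 8] / [2] / [3] / [5];  Q = [1, 2] / [3] / [4] / [5]
  Insert 6 (step 6): P = [1, 6] / [2, 8] / [3] / [5];  Q = [1, 2] / [3, 6] / [4] / [5]
  Insert 7 (step 7): P = [1, 6, 7] / [2, 8] / [3] / [5];  Q = [1, 2, 7] / [3, 6] / [4] / [5]
  Insert 4 (step 8): P = [1, 4, 7] / [2, 6] / [3, 8] / [5];  Q = [1, 2, 7] / [3, 6] / [4, 8] / [5]
  Insert 9 (step 9): P = [1, 4, 7, 9] / [2, 6] / [3, 8] / [5];  Q = [1, 2, 7, 9] / [3, 6] / [4, 8] / [5]
Final shape: (4, 2, 2, 1).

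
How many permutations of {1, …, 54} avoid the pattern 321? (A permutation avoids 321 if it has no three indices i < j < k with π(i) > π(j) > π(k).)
C_54 = 451959718027953471447609509424

These 321-avoiding permutations are counted by the Catalan number C_n = (1/(n + 1)) · C(2n, n). For n = 54: C_54 = (1/55) · C(108, 54) = 24857784491537440929618523018320/55 = 451959718027953471447609509424.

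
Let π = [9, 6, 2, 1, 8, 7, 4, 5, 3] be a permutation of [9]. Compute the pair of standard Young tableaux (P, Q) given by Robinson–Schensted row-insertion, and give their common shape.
P = [1, 3, 5] / [2, 4] / [6, 7] / [8] / [9];  Q = [1, 5, 8] / [2, 6] / [3, 7] / [4] / [9];  common shape = (3, 2, 2, 1, 1)

Row-insert the values π_1, π_2, … into P one at a time, bumping the leftmost entry strictly greater than the inserted value down to the next row. The recording tableau Q records, in position (i, j), the step at which that cell was added to P.
  Insert 9 (step 1): P = [9];  Q = [1]
  Insert 6 (step 2): P = [6] / [9];  Q = [1] / [2]
  Insert 2 (step 3): P = [2] / [6] / [9];  Q = [1] / [2] / [3]
  Insert 1 (step 4): P = [1] / [2] / [6] / [9];  Q = [1] / [2] / [3] / [4]
  Insert 8 (step 5): P = [1, 8] / [2] / [6] / [9];  Q = [1, 5] / [2] / [3] / [4]
  Insert 7 (step 6): P = [1, 7] / [2, 8] / [6] / [9];  Q = [1, 5] / [2, 6] / [3] / [4]
  Insert 4 (step 7): P = [1, 4] / [2, 7] / [6, 8] / [9];  Q = [1, 5] / [2, 6] / [3, 7] / [4]
  Insert 5 (step 8): P = [1, 4, 5] / [2, 7] / [6, 8] / [9];  Q = [1, 5, 8] / [2, 6] / [3, 7] / [4]
  Insert 3 (step 9): P = [1, 3, 5] / [2, 4] / [6, 7] / [8] / [9];  Q = [1, 5, 8] / [2, 6] / [3, 7] / [4] / [9]
Final shape: (3, 2, 2, 1, 1).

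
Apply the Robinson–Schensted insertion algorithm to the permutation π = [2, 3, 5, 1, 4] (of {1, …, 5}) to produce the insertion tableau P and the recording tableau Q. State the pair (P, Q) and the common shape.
P = [1, 3, 4] / [2, 5];  Q = [1, 2, 3] / [4, 5];  common shape = (3, 2)

Row-insert the values π_1, π_2, … into P one at a time, bumping the leftmost entry strictly greater than the inserted value down to the next row. The recording tableau Q records, in position (i, j), the step at which that cell was added to P.
  Insert 2 (step 1): P = [2];  Q = [1]
  Insert 3 (step 2): P = [2, 3];  Q = [1, 2]
  Insert 5 (step 3): P = [2, 3, 5];  Q = [1, 2, 3]
  Insert 1 (step 4): P = [1, 3, 5] / [2];  Q = [1, 2, 3] / [4]
  Insert 4 (step 5): P = [1, 3, 4] / [2, 5];  Q = [1, 2, 3] / [4, 5]
Final shape: (3, 2).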